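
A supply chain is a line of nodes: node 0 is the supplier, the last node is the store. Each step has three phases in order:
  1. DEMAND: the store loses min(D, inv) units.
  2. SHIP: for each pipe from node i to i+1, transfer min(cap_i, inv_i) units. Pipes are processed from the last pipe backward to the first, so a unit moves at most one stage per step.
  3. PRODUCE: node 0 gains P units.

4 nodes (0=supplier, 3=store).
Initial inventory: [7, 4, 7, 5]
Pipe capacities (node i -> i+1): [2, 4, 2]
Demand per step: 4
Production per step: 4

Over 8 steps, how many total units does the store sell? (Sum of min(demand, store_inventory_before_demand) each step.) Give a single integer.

Answer: 19

Derivation:
Step 1: sold=4 (running total=4) -> [9 2 9 3]
Step 2: sold=3 (running total=7) -> [11 2 9 2]
Step 3: sold=2 (running total=9) -> [13 2 9 2]
Step 4: sold=2 (running total=11) -> [15 2 9 2]
Step 5: sold=2 (running total=13) -> [17 2 9 2]
Step 6: sold=2 (running total=15) -> [19 2 9 2]
Step 7: sold=2 (running total=17) -> [21 2 9 2]
Step 8: sold=2 (running total=19) -> [23 2 9 2]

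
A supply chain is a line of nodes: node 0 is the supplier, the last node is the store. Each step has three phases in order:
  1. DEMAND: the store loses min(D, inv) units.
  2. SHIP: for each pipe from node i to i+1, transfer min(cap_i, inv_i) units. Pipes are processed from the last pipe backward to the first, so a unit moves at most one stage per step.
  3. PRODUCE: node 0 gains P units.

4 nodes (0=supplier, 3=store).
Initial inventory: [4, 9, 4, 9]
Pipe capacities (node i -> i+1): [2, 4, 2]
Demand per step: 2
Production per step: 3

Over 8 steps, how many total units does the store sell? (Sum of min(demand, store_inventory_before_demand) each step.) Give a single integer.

Answer: 16

Derivation:
Step 1: sold=2 (running total=2) -> [5 7 6 9]
Step 2: sold=2 (running total=4) -> [6 5 8 9]
Step 3: sold=2 (running total=6) -> [7 3 10 9]
Step 4: sold=2 (running total=8) -> [8 2 11 9]
Step 5: sold=2 (running total=10) -> [9 2 11 9]
Step 6: sold=2 (running total=12) -> [10 2 11 9]
Step 7: sold=2 (running total=14) -> [11 2 11 9]
Step 8: sold=2 (running total=16) -> [12 2 11 9]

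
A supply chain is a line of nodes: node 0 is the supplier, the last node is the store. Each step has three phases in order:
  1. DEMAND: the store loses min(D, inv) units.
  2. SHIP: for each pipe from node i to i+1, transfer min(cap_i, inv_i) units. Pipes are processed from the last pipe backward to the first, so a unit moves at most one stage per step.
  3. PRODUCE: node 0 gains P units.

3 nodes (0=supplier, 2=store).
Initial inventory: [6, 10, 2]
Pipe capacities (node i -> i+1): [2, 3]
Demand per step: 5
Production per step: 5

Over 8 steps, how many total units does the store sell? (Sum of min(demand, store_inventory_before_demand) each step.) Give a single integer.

Answer: 23

Derivation:
Step 1: sold=2 (running total=2) -> [9 9 3]
Step 2: sold=3 (running total=5) -> [12 8 3]
Step 3: sold=3 (running total=8) -> [15 7 3]
Step 4: sold=3 (running total=11) -> [18 6 3]
Step 5: sold=3 (running total=14) -> [21 5 3]
Step 6: sold=3 (running total=17) -> [24 4 3]
Step 7: sold=3 (running total=20) -> [27 3 3]
Step 8: sold=3 (running total=23) -> [30 2 3]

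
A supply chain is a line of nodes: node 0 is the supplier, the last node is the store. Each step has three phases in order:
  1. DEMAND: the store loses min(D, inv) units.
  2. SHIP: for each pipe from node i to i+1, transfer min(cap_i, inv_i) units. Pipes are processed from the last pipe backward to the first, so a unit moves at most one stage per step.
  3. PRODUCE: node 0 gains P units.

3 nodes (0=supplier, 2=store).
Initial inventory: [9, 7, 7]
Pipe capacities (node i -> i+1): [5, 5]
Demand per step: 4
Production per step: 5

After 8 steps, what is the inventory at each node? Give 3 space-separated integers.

Step 1: demand=4,sold=4 ship[1->2]=5 ship[0->1]=5 prod=5 -> inv=[9 7 8]
Step 2: demand=4,sold=4 ship[1->2]=5 ship[0->1]=5 prod=5 -> inv=[9 7 9]
Step 3: demand=4,sold=4 ship[1->2]=5 ship[0->1]=5 prod=5 -> inv=[9 7 10]
Step 4: demand=4,sold=4 ship[1->2]=5 ship[0->1]=5 prod=5 -> inv=[9 7 11]
Step 5: demand=4,sold=4 ship[1->2]=5 ship[0->1]=5 prod=5 -> inv=[9 7 12]
Step 6: demand=4,sold=4 ship[1->2]=5 ship[0->1]=5 prod=5 -> inv=[9 7 13]
Step 7: demand=4,sold=4 ship[1->2]=5 ship[0->1]=5 prod=5 -> inv=[9 7 14]
Step 8: demand=4,sold=4 ship[1->2]=5 ship[0->1]=5 prod=5 -> inv=[9 7 15]

9 7 15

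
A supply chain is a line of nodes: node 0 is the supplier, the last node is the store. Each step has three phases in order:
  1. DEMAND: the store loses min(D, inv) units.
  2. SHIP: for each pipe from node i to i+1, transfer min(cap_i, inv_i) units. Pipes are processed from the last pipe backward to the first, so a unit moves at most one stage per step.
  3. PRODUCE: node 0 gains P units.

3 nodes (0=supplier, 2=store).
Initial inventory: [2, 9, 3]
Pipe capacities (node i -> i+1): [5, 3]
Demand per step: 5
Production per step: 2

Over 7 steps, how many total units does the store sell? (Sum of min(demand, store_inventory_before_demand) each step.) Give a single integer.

Answer: 21

Derivation:
Step 1: sold=3 (running total=3) -> [2 8 3]
Step 2: sold=3 (running total=6) -> [2 7 3]
Step 3: sold=3 (running total=9) -> [2 6 3]
Step 4: sold=3 (running total=12) -> [2 5 3]
Step 5: sold=3 (running total=15) -> [2 4 3]
Step 6: sold=3 (running total=18) -> [2 3 3]
Step 7: sold=3 (running total=21) -> [2 2 3]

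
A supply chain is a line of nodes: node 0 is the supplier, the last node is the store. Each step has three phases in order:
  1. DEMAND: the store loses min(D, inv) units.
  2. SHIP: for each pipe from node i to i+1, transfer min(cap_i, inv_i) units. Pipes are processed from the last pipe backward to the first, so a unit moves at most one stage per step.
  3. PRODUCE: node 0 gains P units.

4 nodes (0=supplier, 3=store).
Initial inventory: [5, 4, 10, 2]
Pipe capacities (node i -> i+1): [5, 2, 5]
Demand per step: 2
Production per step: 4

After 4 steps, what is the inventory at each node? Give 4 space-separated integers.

Step 1: demand=2,sold=2 ship[2->3]=5 ship[1->2]=2 ship[0->1]=5 prod=4 -> inv=[4 7 7 5]
Step 2: demand=2,sold=2 ship[2->3]=5 ship[1->2]=2 ship[0->1]=4 prod=4 -> inv=[4 9 4 8]
Step 3: demand=2,sold=2 ship[2->3]=4 ship[1->2]=2 ship[0->1]=4 prod=4 -> inv=[4 11 2 10]
Step 4: demand=2,sold=2 ship[2->3]=2 ship[1->2]=2 ship[0->1]=4 prod=4 -> inv=[4 13 2 10]

4 13 2 10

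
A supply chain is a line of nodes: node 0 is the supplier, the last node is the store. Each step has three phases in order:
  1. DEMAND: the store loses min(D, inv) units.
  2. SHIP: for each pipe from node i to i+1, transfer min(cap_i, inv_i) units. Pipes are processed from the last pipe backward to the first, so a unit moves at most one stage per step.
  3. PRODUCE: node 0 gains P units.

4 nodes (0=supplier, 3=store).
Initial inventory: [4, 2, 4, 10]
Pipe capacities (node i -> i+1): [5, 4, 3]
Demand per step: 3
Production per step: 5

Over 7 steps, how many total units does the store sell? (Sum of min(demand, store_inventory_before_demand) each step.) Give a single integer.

Answer: 21

Derivation:
Step 1: sold=3 (running total=3) -> [5 4 3 10]
Step 2: sold=3 (running total=6) -> [5 5 4 10]
Step 3: sold=3 (running total=9) -> [5 6 5 10]
Step 4: sold=3 (running total=12) -> [5 7 6 10]
Step 5: sold=3 (running total=15) -> [5 8 7 10]
Step 6: sold=3 (running total=18) -> [5 9 8 10]
Step 7: sold=3 (running total=21) -> [5 10 9 10]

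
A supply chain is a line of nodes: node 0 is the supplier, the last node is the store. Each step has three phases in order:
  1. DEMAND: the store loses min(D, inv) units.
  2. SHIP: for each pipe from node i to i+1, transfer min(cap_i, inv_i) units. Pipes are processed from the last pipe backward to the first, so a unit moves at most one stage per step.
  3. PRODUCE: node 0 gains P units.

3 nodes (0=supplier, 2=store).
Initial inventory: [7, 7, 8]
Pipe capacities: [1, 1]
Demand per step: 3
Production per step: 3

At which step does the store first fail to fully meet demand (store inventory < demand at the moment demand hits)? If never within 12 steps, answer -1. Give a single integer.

Step 1: demand=3,sold=3 ship[1->2]=1 ship[0->1]=1 prod=3 -> [9 7 6]
Step 2: demand=3,sold=3 ship[1->2]=1 ship[0->1]=1 prod=3 -> [11 7 4]
Step 3: demand=3,sold=3 ship[1->2]=1 ship[0->1]=1 prod=3 -> [13 7 2]
Step 4: demand=3,sold=2 ship[1->2]=1 ship[0->1]=1 prod=3 -> [15 7 1]
Step 5: demand=3,sold=1 ship[1->2]=1 ship[0->1]=1 prod=3 -> [17 7 1]
Step 6: demand=3,sold=1 ship[1->2]=1 ship[0->1]=1 prod=3 -> [19 7 1]
Step 7: demand=3,sold=1 ship[1->2]=1 ship[0->1]=1 prod=3 -> [21 7 1]
Step 8: demand=3,sold=1 ship[1->2]=1 ship[0->1]=1 prod=3 -> [23 7 1]
Step 9: demand=3,sold=1 ship[1->2]=1 ship[0->1]=1 prod=3 -> [25 7 1]
Step 10: demand=3,sold=1 ship[1->2]=1 ship[0->1]=1 prod=3 -> [27 7 1]
Step 11: demand=3,sold=1 ship[1->2]=1 ship[0->1]=1 prod=3 -> [29 7 1]
Step 12: demand=3,sold=1 ship[1->2]=1 ship[0->1]=1 prod=3 -> [31 7 1]
First stockout at step 4

4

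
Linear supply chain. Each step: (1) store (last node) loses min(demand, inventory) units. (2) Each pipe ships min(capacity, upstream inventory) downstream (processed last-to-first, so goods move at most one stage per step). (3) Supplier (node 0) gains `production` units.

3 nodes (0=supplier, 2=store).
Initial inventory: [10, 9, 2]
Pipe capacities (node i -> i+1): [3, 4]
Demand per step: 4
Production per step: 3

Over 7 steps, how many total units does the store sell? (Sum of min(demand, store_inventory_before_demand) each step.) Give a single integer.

Step 1: sold=2 (running total=2) -> [10 8 4]
Step 2: sold=4 (running total=6) -> [10 7 4]
Step 3: sold=4 (running total=10) -> [10 6 4]
Step 4: sold=4 (running total=14) -> [10 5 4]
Step 5: sold=4 (running total=18) -> [10 4 4]
Step 6: sold=4 (running total=22) -> [10 3 4]
Step 7: sold=4 (running total=26) -> [10 3 3]

Answer: 26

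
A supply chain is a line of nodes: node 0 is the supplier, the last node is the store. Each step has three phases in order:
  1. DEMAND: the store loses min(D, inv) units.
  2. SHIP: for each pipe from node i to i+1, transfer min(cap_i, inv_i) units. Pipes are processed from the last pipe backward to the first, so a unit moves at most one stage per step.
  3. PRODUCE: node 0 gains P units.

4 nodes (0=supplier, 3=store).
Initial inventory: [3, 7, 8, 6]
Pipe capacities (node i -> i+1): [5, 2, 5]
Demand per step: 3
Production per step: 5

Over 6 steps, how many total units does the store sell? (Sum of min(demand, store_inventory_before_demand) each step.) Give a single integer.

Answer: 18

Derivation:
Step 1: sold=3 (running total=3) -> [5 8 5 8]
Step 2: sold=3 (running total=6) -> [5 11 2 10]
Step 3: sold=3 (running total=9) -> [5 14 2 9]
Step 4: sold=3 (running total=12) -> [5 17 2 8]
Step 5: sold=3 (running total=15) -> [5 20 2 7]
Step 6: sold=3 (running total=18) -> [5 23 2 6]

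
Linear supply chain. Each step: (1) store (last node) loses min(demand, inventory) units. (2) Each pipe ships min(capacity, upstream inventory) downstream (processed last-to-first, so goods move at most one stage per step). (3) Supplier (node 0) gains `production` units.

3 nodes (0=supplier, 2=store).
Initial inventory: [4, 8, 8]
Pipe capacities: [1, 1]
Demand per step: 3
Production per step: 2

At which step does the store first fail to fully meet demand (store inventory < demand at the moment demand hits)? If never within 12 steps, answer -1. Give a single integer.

Step 1: demand=3,sold=3 ship[1->2]=1 ship[0->1]=1 prod=2 -> [5 8 6]
Step 2: demand=3,sold=3 ship[1->2]=1 ship[0->1]=1 prod=2 -> [6 8 4]
Step 3: demand=3,sold=3 ship[1->2]=1 ship[0->1]=1 prod=2 -> [7 8 2]
Step 4: demand=3,sold=2 ship[1->2]=1 ship[0->1]=1 prod=2 -> [8 8 1]
Step 5: demand=3,sold=1 ship[1->2]=1 ship[0->1]=1 prod=2 -> [9 8 1]
Step 6: demand=3,sold=1 ship[1->2]=1 ship[0->1]=1 prod=2 -> [10 8 1]
Step 7: demand=3,sold=1 ship[1->2]=1 ship[0->1]=1 prod=2 -> [11 8 1]
Step 8: demand=3,sold=1 ship[1->2]=1 ship[0->1]=1 prod=2 -> [12 8 1]
Step 9: demand=3,sold=1 ship[1->2]=1 ship[0->1]=1 prod=2 -> [13 8 1]
Step 10: demand=3,sold=1 ship[1->2]=1 ship[0->1]=1 prod=2 -> [14 8 1]
Step 11: demand=3,sold=1 ship[1->2]=1 ship[0->1]=1 prod=2 -> [15 8 1]
Step 12: demand=3,sold=1 ship[1->2]=1 ship[0->1]=1 prod=2 -> [16 8 1]
First stockout at step 4

4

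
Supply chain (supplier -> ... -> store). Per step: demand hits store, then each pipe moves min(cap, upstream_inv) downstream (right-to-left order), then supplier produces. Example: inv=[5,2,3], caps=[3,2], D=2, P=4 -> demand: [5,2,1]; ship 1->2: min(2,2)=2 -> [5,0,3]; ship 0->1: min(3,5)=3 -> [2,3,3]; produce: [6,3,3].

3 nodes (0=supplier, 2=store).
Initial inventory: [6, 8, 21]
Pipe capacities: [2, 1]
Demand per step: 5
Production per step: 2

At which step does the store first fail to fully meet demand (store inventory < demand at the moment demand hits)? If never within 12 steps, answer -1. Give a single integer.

Step 1: demand=5,sold=5 ship[1->2]=1 ship[0->1]=2 prod=2 -> [6 9 17]
Step 2: demand=5,sold=5 ship[1->2]=1 ship[0->1]=2 prod=2 -> [6 10 13]
Step 3: demand=5,sold=5 ship[1->2]=1 ship[0->1]=2 prod=2 -> [6 11 9]
Step 4: demand=5,sold=5 ship[1->2]=1 ship[0->1]=2 prod=2 -> [6 12 5]
Step 5: demand=5,sold=5 ship[1->2]=1 ship[0->1]=2 prod=2 -> [6 13 1]
Step 6: demand=5,sold=1 ship[1->2]=1 ship[0->1]=2 prod=2 -> [6 14 1]
Step 7: demand=5,sold=1 ship[1->2]=1 ship[0->1]=2 prod=2 -> [6 15 1]
Step 8: demand=5,sold=1 ship[1->2]=1 ship[0->1]=2 prod=2 -> [6 16 1]
Step 9: demand=5,sold=1 ship[1->2]=1 ship[0->1]=2 prod=2 -> [6 17 1]
Step 10: demand=5,sold=1 ship[1->2]=1 ship[0->1]=2 prod=2 -> [6 18 1]
Step 11: demand=5,sold=1 ship[1->2]=1 ship[0->1]=2 prod=2 -> [6 19 1]
Step 12: demand=5,sold=1 ship[1->2]=1 ship[0->1]=2 prod=2 -> [6 20 1]
First stockout at step 6

6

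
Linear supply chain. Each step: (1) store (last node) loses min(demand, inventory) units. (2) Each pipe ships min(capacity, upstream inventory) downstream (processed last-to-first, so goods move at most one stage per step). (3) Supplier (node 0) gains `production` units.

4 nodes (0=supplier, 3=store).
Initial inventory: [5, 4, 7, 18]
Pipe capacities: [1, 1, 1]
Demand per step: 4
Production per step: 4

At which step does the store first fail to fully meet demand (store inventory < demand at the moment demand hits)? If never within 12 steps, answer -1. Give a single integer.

Step 1: demand=4,sold=4 ship[2->3]=1 ship[1->2]=1 ship[0->1]=1 prod=4 -> [8 4 7 15]
Step 2: demand=4,sold=4 ship[2->3]=1 ship[1->2]=1 ship[0->1]=1 prod=4 -> [11 4 7 12]
Step 3: demand=4,sold=4 ship[2->3]=1 ship[1->2]=1 ship[0->1]=1 prod=4 -> [14 4 7 9]
Step 4: demand=4,sold=4 ship[2->3]=1 ship[1->2]=1 ship[0->1]=1 prod=4 -> [17 4 7 6]
Step 5: demand=4,sold=4 ship[2->3]=1 ship[1->2]=1 ship[0->1]=1 prod=4 -> [20 4 7 3]
Step 6: demand=4,sold=3 ship[2->3]=1 ship[1->2]=1 ship[0->1]=1 prod=4 -> [23 4 7 1]
Step 7: demand=4,sold=1 ship[2->3]=1 ship[1->2]=1 ship[0->1]=1 prod=4 -> [26 4 7 1]
Step 8: demand=4,sold=1 ship[2->3]=1 ship[1->2]=1 ship[0->1]=1 prod=4 -> [29 4 7 1]
Step 9: demand=4,sold=1 ship[2->3]=1 ship[1->2]=1 ship[0->1]=1 prod=4 -> [32 4 7 1]
Step 10: demand=4,sold=1 ship[2->3]=1 ship[1->2]=1 ship[0->1]=1 prod=4 -> [35 4 7 1]
Step 11: demand=4,sold=1 ship[2->3]=1 ship[1->2]=1 ship[0->1]=1 prod=4 -> [38 4 7 1]
Step 12: demand=4,sold=1 ship[2->3]=1 ship[1->2]=1 ship[0->1]=1 prod=4 -> [41 4 7 1]
First stockout at step 6

6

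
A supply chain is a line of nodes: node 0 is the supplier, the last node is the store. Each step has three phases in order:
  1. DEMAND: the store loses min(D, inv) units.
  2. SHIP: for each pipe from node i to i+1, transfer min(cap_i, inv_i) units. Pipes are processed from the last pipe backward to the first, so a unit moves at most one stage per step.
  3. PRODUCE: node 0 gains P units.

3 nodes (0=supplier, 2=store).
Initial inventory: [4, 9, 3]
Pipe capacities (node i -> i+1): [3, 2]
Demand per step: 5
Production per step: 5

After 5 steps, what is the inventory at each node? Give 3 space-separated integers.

Step 1: demand=5,sold=3 ship[1->2]=2 ship[0->1]=3 prod=5 -> inv=[6 10 2]
Step 2: demand=5,sold=2 ship[1->2]=2 ship[0->1]=3 prod=5 -> inv=[8 11 2]
Step 3: demand=5,sold=2 ship[1->2]=2 ship[0->1]=3 prod=5 -> inv=[10 12 2]
Step 4: demand=5,sold=2 ship[1->2]=2 ship[0->1]=3 prod=5 -> inv=[12 13 2]
Step 5: demand=5,sold=2 ship[1->2]=2 ship[0->1]=3 prod=5 -> inv=[14 14 2]

14 14 2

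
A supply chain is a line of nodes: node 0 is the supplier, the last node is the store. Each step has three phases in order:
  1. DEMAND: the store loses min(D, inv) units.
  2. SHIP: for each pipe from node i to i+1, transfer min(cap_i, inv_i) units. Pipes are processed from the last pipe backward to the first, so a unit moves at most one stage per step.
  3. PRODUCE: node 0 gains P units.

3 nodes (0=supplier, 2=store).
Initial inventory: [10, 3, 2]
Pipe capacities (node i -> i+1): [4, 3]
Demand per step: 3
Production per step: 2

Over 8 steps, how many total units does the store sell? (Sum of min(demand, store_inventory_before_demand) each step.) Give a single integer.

Step 1: sold=2 (running total=2) -> [8 4 3]
Step 2: sold=3 (running total=5) -> [6 5 3]
Step 3: sold=3 (running total=8) -> [4 6 3]
Step 4: sold=3 (running total=11) -> [2 7 3]
Step 5: sold=3 (running total=14) -> [2 6 3]
Step 6: sold=3 (running total=17) -> [2 5 3]
Step 7: sold=3 (running total=20) -> [2 4 3]
Step 8: sold=3 (running total=23) -> [2 3 3]

Answer: 23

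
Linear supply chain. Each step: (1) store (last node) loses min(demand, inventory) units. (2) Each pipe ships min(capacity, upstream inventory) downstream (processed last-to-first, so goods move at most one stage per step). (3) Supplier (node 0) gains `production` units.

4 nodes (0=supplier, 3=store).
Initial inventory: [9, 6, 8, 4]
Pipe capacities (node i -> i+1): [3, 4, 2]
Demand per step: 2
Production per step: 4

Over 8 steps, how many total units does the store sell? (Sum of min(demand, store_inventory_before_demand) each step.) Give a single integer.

Step 1: sold=2 (running total=2) -> [10 5 10 4]
Step 2: sold=2 (running total=4) -> [11 4 12 4]
Step 3: sold=2 (running total=6) -> [12 3 14 4]
Step 4: sold=2 (running total=8) -> [13 3 15 4]
Step 5: sold=2 (running total=10) -> [14 3 16 4]
Step 6: sold=2 (running total=12) -> [15 3 17 4]
Step 7: sold=2 (running total=14) -> [16 3 18 4]
Step 8: sold=2 (running total=16) -> [17 3 19 4]

Answer: 16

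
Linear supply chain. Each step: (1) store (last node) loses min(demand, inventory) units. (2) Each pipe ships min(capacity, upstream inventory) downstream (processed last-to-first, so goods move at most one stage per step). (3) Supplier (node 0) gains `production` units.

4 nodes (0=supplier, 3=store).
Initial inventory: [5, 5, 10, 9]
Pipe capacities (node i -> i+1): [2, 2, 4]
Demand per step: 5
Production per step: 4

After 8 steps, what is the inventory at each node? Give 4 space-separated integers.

Step 1: demand=5,sold=5 ship[2->3]=4 ship[1->2]=2 ship[0->1]=2 prod=4 -> inv=[7 5 8 8]
Step 2: demand=5,sold=5 ship[2->3]=4 ship[1->2]=2 ship[0->1]=2 prod=4 -> inv=[9 5 6 7]
Step 3: demand=5,sold=5 ship[2->3]=4 ship[1->2]=2 ship[0->1]=2 prod=4 -> inv=[11 5 4 6]
Step 4: demand=5,sold=5 ship[2->3]=4 ship[1->2]=2 ship[0->1]=2 prod=4 -> inv=[13 5 2 5]
Step 5: demand=5,sold=5 ship[2->3]=2 ship[1->2]=2 ship[0->1]=2 prod=4 -> inv=[15 5 2 2]
Step 6: demand=5,sold=2 ship[2->3]=2 ship[1->2]=2 ship[0->1]=2 prod=4 -> inv=[17 5 2 2]
Step 7: demand=5,sold=2 ship[2->3]=2 ship[1->2]=2 ship[0->1]=2 prod=4 -> inv=[19 5 2 2]
Step 8: demand=5,sold=2 ship[2->3]=2 ship[1->2]=2 ship[0->1]=2 prod=4 -> inv=[21 5 2 2]

21 5 2 2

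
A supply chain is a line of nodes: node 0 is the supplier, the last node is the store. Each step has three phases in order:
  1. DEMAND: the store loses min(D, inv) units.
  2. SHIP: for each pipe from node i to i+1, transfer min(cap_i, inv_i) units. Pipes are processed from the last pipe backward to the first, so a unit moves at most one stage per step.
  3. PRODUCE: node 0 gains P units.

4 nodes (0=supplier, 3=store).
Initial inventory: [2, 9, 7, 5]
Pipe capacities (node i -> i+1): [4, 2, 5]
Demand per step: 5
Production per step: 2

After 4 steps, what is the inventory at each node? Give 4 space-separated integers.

Step 1: demand=5,sold=5 ship[2->3]=5 ship[1->2]=2 ship[0->1]=2 prod=2 -> inv=[2 9 4 5]
Step 2: demand=5,sold=5 ship[2->3]=4 ship[1->2]=2 ship[0->1]=2 prod=2 -> inv=[2 9 2 4]
Step 3: demand=5,sold=4 ship[2->3]=2 ship[1->2]=2 ship[0->1]=2 prod=2 -> inv=[2 9 2 2]
Step 4: demand=5,sold=2 ship[2->3]=2 ship[1->2]=2 ship[0->1]=2 prod=2 -> inv=[2 9 2 2]

2 9 2 2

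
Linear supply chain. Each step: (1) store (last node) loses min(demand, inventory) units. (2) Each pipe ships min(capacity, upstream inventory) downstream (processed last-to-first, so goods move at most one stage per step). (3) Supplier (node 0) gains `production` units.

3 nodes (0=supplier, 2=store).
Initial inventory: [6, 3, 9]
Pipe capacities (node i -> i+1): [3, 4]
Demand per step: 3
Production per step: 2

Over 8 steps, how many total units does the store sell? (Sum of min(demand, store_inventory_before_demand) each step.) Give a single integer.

Step 1: sold=3 (running total=3) -> [5 3 9]
Step 2: sold=3 (running total=6) -> [4 3 9]
Step 3: sold=3 (running total=9) -> [3 3 9]
Step 4: sold=3 (running total=12) -> [2 3 9]
Step 5: sold=3 (running total=15) -> [2 2 9]
Step 6: sold=3 (running total=18) -> [2 2 8]
Step 7: sold=3 (running total=21) -> [2 2 7]
Step 8: sold=3 (running total=24) -> [2 2 6]

Answer: 24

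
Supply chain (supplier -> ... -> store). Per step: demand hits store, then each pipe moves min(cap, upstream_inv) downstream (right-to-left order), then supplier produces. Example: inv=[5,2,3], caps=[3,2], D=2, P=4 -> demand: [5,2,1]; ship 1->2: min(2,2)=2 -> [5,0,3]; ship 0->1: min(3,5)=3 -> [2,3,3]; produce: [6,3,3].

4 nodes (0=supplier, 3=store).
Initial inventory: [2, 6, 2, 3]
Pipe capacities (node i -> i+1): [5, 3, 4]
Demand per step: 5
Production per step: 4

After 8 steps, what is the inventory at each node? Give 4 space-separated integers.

Step 1: demand=5,sold=3 ship[2->3]=2 ship[1->2]=3 ship[0->1]=2 prod=4 -> inv=[4 5 3 2]
Step 2: demand=5,sold=2 ship[2->3]=3 ship[1->2]=3 ship[0->1]=4 prod=4 -> inv=[4 6 3 3]
Step 3: demand=5,sold=3 ship[2->3]=3 ship[1->2]=3 ship[0->1]=4 prod=4 -> inv=[4 7 3 3]
Step 4: demand=5,sold=3 ship[2->3]=3 ship[1->2]=3 ship[0->1]=4 prod=4 -> inv=[4 8 3 3]
Step 5: demand=5,sold=3 ship[2->3]=3 ship[1->2]=3 ship[0->1]=4 prod=4 -> inv=[4 9 3 3]
Step 6: demand=5,sold=3 ship[2->3]=3 ship[1->2]=3 ship[0->1]=4 prod=4 -> inv=[4 10 3 3]
Step 7: demand=5,sold=3 ship[2->3]=3 ship[1->2]=3 ship[0->1]=4 prod=4 -> inv=[4 11 3 3]
Step 8: demand=5,sold=3 ship[2->3]=3 ship[1->2]=3 ship[0->1]=4 prod=4 -> inv=[4 12 3 3]

4 12 3 3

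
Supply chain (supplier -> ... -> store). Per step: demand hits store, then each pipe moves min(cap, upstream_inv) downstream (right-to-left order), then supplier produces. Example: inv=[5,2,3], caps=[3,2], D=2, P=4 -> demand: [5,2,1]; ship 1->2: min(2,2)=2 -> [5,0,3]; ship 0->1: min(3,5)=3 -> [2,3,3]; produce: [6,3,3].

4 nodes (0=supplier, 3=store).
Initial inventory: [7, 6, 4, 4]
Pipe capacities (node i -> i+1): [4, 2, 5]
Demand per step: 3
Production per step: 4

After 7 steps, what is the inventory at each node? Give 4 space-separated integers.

Step 1: demand=3,sold=3 ship[2->3]=4 ship[1->2]=2 ship[0->1]=4 prod=4 -> inv=[7 8 2 5]
Step 2: demand=3,sold=3 ship[2->3]=2 ship[1->2]=2 ship[0->1]=4 prod=4 -> inv=[7 10 2 4]
Step 3: demand=3,sold=3 ship[2->3]=2 ship[1->2]=2 ship[0->1]=4 prod=4 -> inv=[7 12 2 3]
Step 4: demand=3,sold=3 ship[2->3]=2 ship[1->2]=2 ship[0->1]=4 prod=4 -> inv=[7 14 2 2]
Step 5: demand=3,sold=2 ship[2->3]=2 ship[1->2]=2 ship[0->1]=4 prod=4 -> inv=[7 16 2 2]
Step 6: demand=3,sold=2 ship[2->3]=2 ship[1->2]=2 ship[0->1]=4 prod=4 -> inv=[7 18 2 2]
Step 7: demand=3,sold=2 ship[2->3]=2 ship[1->2]=2 ship[0->1]=4 prod=4 -> inv=[7 20 2 2]

7 20 2 2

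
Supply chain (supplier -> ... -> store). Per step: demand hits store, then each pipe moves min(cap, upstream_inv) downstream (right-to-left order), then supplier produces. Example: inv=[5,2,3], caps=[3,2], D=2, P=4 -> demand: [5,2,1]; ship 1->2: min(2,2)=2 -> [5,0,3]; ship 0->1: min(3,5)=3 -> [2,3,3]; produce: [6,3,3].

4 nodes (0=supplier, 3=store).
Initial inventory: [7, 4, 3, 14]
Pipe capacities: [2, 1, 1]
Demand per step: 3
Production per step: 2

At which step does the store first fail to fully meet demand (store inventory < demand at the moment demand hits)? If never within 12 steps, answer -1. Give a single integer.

Step 1: demand=3,sold=3 ship[2->3]=1 ship[1->2]=1 ship[0->1]=2 prod=2 -> [7 5 3 12]
Step 2: demand=3,sold=3 ship[2->3]=1 ship[1->2]=1 ship[0->1]=2 prod=2 -> [7 6 3 10]
Step 3: demand=3,sold=3 ship[2->3]=1 ship[1->2]=1 ship[0->1]=2 prod=2 -> [7 7 3 8]
Step 4: demand=3,sold=3 ship[2->3]=1 ship[1->2]=1 ship[0->1]=2 prod=2 -> [7 8 3 6]
Step 5: demand=3,sold=3 ship[2->3]=1 ship[1->2]=1 ship[0->1]=2 prod=2 -> [7 9 3 4]
Step 6: demand=3,sold=3 ship[2->3]=1 ship[1->2]=1 ship[0->1]=2 prod=2 -> [7 10 3 2]
Step 7: demand=3,sold=2 ship[2->3]=1 ship[1->2]=1 ship[0->1]=2 prod=2 -> [7 11 3 1]
Step 8: demand=3,sold=1 ship[2->3]=1 ship[1->2]=1 ship[0->1]=2 prod=2 -> [7 12 3 1]
Step 9: demand=3,sold=1 ship[2->3]=1 ship[1->2]=1 ship[0->1]=2 prod=2 -> [7 13 3 1]
Step 10: demand=3,sold=1 ship[2->3]=1 ship[1->2]=1 ship[0->1]=2 prod=2 -> [7 14 3 1]
Step 11: demand=3,sold=1 ship[2->3]=1 ship[1->2]=1 ship[0->1]=2 prod=2 -> [7 15 3 1]
Step 12: demand=3,sold=1 ship[2->3]=1 ship[1->2]=1 ship[0->1]=2 prod=2 -> [7 16 3 1]
First stockout at step 7

7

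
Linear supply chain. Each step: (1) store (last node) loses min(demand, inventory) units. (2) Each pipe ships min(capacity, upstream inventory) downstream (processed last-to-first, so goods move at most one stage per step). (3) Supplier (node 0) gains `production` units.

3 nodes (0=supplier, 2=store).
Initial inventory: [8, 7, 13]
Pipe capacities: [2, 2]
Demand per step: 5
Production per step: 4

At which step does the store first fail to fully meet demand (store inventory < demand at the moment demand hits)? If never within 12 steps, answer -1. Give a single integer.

Step 1: demand=5,sold=5 ship[1->2]=2 ship[0->1]=2 prod=4 -> [10 7 10]
Step 2: demand=5,sold=5 ship[1->2]=2 ship[0->1]=2 prod=4 -> [12 7 7]
Step 3: demand=5,sold=5 ship[1->2]=2 ship[0->1]=2 prod=4 -> [14 7 4]
Step 4: demand=5,sold=4 ship[1->2]=2 ship[0->1]=2 prod=4 -> [16 7 2]
Step 5: demand=5,sold=2 ship[1->2]=2 ship[0->1]=2 prod=4 -> [18 7 2]
Step 6: demand=5,sold=2 ship[1->2]=2 ship[0->1]=2 prod=4 -> [20 7 2]
Step 7: demand=5,sold=2 ship[1->2]=2 ship[0->1]=2 prod=4 -> [22 7 2]
Step 8: demand=5,sold=2 ship[1->2]=2 ship[0->1]=2 prod=4 -> [24 7 2]
Step 9: demand=5,sold=2 ship[1->2]=2 ship[0->1]=2 prod=4 -> [26 7 2]
Step 10: demand=5,sold=2 ship[1->2]=2 ship[0->1]=2 prod=4 -> [28 7 2]
Step 11: demand=5,sold=2 ship[1->2]=2 ship[0->1]=2 prod=4 -> [30 7 2]
Step 12: demand=5,sold=2 ship[1->2]=2 ship[0->1]=2 prod=4 -> [32 7 2]
First stockout at step 4

4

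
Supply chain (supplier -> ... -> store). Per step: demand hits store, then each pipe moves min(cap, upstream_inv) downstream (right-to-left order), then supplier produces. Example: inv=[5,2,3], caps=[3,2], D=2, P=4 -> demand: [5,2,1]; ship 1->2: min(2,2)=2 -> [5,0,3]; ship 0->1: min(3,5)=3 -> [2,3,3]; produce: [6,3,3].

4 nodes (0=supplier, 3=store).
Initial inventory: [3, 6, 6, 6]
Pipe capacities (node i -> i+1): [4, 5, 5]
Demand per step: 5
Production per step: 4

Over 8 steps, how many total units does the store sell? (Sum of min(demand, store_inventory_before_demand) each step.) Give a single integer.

Answer: 37

Derivation:
Step 1: sold=5 (running total=5) -> [4 4 6 6]
Step 2: sold=5 (running total=10) -> [4 4 5 6]
Step 3: sold=5 (running total=15) -> [4 4 4 6]
Step 4: sold=5 (running total=20) -> [4 4 4 5]
Step 5: sold=5 (running total=25) -> [4 4 4 4]
Step 6: sold=4 (running total=29) -> [4 4 4 4]
Step 7: sold=4 (running total=33) -> [4 4 4 4]
Step 8: sold=4 (running total=37) -> [4 4 4 4]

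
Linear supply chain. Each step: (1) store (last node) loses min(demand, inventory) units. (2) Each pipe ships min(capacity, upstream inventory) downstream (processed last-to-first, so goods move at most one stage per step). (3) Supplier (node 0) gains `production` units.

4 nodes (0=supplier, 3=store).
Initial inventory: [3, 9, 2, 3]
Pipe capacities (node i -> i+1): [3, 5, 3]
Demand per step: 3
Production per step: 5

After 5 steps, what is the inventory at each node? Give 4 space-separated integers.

Step 1: demand=3,sold=3 ship[2->3]=2 ship[1->2]=5 ship[0->1]=3 prod=5 -> inv=[5 7 5 2]
Step 2: demand=3,sold=2 ship[2->3]=3 ship[1->2]=5 ship[0->1]=3 prod=5 -> inv=[7 5 7 3]
Step 3: demand=3,sold=3 ship[2->3]=3 ship[1->2]=5 ship[0->1]=3 prod=5 -> inv=[9 3 9 3]
Step 4: demand=3,sold=3 ship[2->3]=3 ship[1->2]=3 ship[0->1]=3 prod=5 -> inv=[11 3 9 3]
Step 5: demand=3,sold=3 ship[2->3]=3 ship[1->2]=3 ship[0->1]=3 prod=5 -> inv=[13 3 9 3]

13 3 9 3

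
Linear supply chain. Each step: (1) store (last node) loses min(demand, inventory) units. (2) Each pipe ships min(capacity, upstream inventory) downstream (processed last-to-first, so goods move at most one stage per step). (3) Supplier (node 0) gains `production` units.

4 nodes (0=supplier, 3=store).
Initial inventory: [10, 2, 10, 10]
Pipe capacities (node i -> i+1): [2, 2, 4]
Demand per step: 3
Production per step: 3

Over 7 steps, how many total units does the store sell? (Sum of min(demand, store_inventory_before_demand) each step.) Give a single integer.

Answer: 21

Derivation:
Step 1: sold=3 (running total=3) -> [11 2 8 11]
Step 2: sold=3 (running total=6) -> [12 2 6 12]
Step 3: sold=3 (running total=9) -> [13 2 4 13]
Step 4: sold=3 (running total=12) -> [14 2 2 14]
Step 5: sold=3 (running total=15) -> [15 2 2 13]
Step 6: sold=3 (running total=18) -> [16 2 2 12]
Step 7: sold=3 (running total=21) -> [17 2 2 11]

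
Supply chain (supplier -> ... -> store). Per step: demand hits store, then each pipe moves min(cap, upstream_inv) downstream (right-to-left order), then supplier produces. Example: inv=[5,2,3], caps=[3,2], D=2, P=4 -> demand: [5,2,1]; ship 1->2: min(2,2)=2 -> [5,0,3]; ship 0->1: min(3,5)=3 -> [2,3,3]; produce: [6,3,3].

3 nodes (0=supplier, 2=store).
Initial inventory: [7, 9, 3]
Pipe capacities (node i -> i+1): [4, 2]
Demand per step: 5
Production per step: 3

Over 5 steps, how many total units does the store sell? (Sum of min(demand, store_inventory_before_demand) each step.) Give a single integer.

Answer: 11

Derivation:
Step 1: sold=3 (running total=3) -> [6 11 2]
Step 2: sold=2 (running total=5) -> [5 13 2]
Step 3: sold=2 (running total=7) -> [4 15 2]
Step 4: sold=2 (running total=9) -> [3 17 2]
Step 5: sold=2 (running total=11) -> [3 18 2]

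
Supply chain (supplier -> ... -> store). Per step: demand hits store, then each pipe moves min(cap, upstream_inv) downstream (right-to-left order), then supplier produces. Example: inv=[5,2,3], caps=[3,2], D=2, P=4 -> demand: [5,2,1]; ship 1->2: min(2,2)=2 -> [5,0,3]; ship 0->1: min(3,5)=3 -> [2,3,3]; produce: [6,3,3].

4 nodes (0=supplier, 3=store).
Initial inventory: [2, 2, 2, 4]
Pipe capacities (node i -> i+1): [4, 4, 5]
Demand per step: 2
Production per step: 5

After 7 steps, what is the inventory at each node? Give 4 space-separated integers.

Step 1: demand=2,sold=2 ship[2->3]=2 ship[1->2]=2 ship[0->1]=2 prod=5 -> inv=[5 2 2 4]
Step 2: demand=2,sold=2 ship[2->3]=2 ship[1->2]=2 ship[0->1]=4 prod=5 -> inv=[6 4 2 4]
Step 3: demand=2,sold=2 ship[2->3]=2 ship[1->2]=4 ship[0->1]=4 prod=5 -> inv=[7 4 4 4]
Step 4: demand=2,sold=2 ship[2->3]=4 ship[1->2]=4 ship[0->1]=4 prod=5 -> inv=[8 4 4 6]
Step 5: demand=2,sold=2 ship[2->3]=4 ship[1->2]=4 ship[0->1]=4 prod=5 -> inv=[9 4 4 8]
Step 6: demand=2,sold=2 ship[2->3]=4 ship[1->2]=4 ship[0->1]=4 prod=5 -> inv=[10 4 4 10]
Step 7: demand=2,sold=2 ship[2->3]=4 ship[1->2]=4 ship[0->1]=4 prod=5 -> inv=[11 4 4 12]

11 4 4 12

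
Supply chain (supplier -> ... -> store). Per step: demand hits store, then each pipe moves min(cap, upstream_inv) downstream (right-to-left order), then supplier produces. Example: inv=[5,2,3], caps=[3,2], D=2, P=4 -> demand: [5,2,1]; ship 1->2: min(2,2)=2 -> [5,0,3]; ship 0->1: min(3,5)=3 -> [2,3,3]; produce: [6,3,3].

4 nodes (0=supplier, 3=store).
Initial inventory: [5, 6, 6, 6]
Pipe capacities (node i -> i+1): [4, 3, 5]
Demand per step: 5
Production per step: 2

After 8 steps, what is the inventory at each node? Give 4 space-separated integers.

Step 1: demand=5,sold=5 ship[2->3]=5 ship[1->2]=3 ship[0->1]=4 prod=2 -> inv=[3 7 4 6]
Step 2: demand=5,sold=5 ship[2->3]=4 ship[1->2]=3 ship[0->1]=3 prod=2 -> inv=[2 7 3 5]
Step 3: demand=5,sold=5 ship[2->3]=3 ship[1->2]=3 ship[0->1]=2 prod=2 -> inv=[2 6 3 3]
Step 4: demand=5,sold=3 ship[2->3]=3 ship[1->2]=3 ship[0->1]=2 prod=2 -> inv=[2 5 3 3]
Step 5: demand=5,sold=3 ship[2->3]=3 ship[1->2]=3 ship[0->1]=2 prod=2 -> inv=[2 4 3 3]
Step 6: demand=5,sold=3 ship[2->3]=3 ship[1->2]=3 ship[0->1]=2 prod=2 -> inv=[2 3 3 3]
Step 7: demand=5,sold=3 ship[2->3]=3 ship[1->2]=3 ship[0->1]=2 prod=2 -> inv=[2 2 3 3]
Step 8: demand=5,sold=3 ship[2->3]=3 ship[1->2]=2 ship[0->1]=2 prod=2 -> inv=[2 2 2 3]

2 2 2 3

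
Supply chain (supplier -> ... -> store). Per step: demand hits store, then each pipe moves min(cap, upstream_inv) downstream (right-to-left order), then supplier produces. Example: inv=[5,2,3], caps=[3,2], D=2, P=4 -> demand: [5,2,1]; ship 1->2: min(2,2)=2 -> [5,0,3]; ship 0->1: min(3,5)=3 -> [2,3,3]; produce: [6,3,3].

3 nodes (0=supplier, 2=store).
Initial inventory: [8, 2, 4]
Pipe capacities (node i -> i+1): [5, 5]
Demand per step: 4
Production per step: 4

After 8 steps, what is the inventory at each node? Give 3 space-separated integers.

Step 1: demand=4,sold=4 ship[1->2]=2 ship[0->1]=5 prod=4 -> inv=[7 5 2]
Step 2: demand=4,sold=2 ship[1->2]=5 ship[0->1]=5 prod=4 -> inv=[6 5 5]
Step 3: demand=4,sold=4 ship[1->2]=5 ship[0->1]=5 prod=4 -> inv=[5 5 6]
Step 4: demand=4,sold=4 ship[1->2]=5 ship[0->1]=5 prod=4 -> inv=[4 5 7]
Step 5: demand=4,sold=4 ship[1->2]=5 ship[0->1]=4 prod=4 -> inv=[4 4 8]
Step 6: demand=4,sold=4 ship[1->2]=4 ship[0->1]=4 prod=4 -> inv=[4 4 8]
Step 7: demand=4,sold=4 ship[1->2]=4 ship[0->1]=4 prod=4 -> inv=[4 4 8]
Step 8: demand=4,sold=4 ship[1->2]=4 ship[0->1]=4 prod=4 -> inv=[4 4 8]

4 4 8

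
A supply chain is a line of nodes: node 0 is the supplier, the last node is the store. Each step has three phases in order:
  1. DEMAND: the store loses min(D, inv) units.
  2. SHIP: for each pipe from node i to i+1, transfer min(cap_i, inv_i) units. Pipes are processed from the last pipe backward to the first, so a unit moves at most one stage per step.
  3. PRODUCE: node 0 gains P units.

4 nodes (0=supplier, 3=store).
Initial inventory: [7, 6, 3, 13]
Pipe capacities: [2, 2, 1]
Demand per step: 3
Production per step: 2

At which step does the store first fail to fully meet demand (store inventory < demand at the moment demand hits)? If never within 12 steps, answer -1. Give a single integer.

Step 1: demand=3,sold=3 ship[2->3]=1 ship[1->2]=2 ship[0->1]=2 prod=2 -> [7 6 4 11]
Step 2: demand=3,sold=3 ship[2->3]=1 ship[1->2]=2 ship[0->1]=2 prod=2 -> [7 6 5 9]
Step 3: demand=3,sold=3 ship[2->3]=1 ship[1->2]=2 ship[0->1]=2 prod=2 -> [7 6 6 7]
Step 4: demand=3,sold=3 ship[2->3]=1 ship[1->2]=2 ship[0->1]=2 prod=2 -> [7 6 7 5]
Step 5: demand=3,sold=3 ship[2->3]=1 ship[1->2]=2 ship[0->1]=2 prod=2 -> [7 6 8 3]
Step 6: demand=3,sold=3 ship[2->3]=1 ship[1->2]=2 ship[0->1]=2 prod=2 -> [7 6 9 1]
Step 7: demand=3,sold=1 ship[2->3]=1 ship[1->2]=2 ship[0->1]=2 prod=2 -> [7 6 10 1]
Step 8: demand=3,sold=1 ship[2->3]=1 ship[1->2]=2 ship[0->1]=2 prod=2 -> [7 6 11 1]
Step 9: demand=3,sold=1 ship[2->3]=1 ship[1->2]=2 ship[0->1]=2 prod=2 -> [7 6 12 1]
Step 10: demand=3,sold=1 ship[2->3]=1 ship[1->2]=2 ship[0->1]=2 prod=2 -> [7 6 13 1]
Step 11: demand=3,sold=1 ship[2->3]=1 ship[1->2]=2 ship[0->1]=2 prod=2 -> [7 6 14 1]
Step 12: demand=3,sold=1 ship[2->3]=1 ship[1->2]=2 ship[0->1]=2 prod=2 -> [7 6 15 1]
First stockout at step 7

7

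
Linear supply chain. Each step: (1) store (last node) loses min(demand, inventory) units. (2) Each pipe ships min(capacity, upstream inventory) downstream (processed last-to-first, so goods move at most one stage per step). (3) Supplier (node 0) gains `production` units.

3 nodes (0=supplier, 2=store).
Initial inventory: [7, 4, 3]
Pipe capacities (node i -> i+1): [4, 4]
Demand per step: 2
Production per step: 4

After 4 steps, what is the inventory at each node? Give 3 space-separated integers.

Step 1: demand=2,sold=2 ship[1->2]=4 ship[0->1]=4 prod=4 -> inv=[7 4 5]
Step 2: demand=2,sold=2 ship[1->2]=4 ship[0->1]=4 prod=4 -> inv=[7 4 7]
Step 3: demand=2,sold=2 ship[1->2]=4 ship[0->1]=4 prod=4 -> inv=[7 4 9]
Step 4: demand=2,sold=2 ship[1->2]=4 ship[0->1]=4 prod=4 -> inv=[7 4 11]

7 4 11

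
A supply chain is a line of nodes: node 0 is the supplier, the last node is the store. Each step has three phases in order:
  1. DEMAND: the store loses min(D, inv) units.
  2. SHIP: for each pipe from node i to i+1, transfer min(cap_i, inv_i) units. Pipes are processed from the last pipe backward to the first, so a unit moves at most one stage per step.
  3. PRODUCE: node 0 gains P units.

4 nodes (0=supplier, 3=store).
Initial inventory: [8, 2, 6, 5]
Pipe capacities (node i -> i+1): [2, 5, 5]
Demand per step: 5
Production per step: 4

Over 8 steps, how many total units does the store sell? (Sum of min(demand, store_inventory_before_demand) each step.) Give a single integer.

Answer: 23

Derivation:
Step 1: sold=5 (running total=5) -> [10 2 3 5]
Step 2: sold=5 (running total=10) -> [12 2 2 3]
Step 3: sold=3 (running total=13) -> [14 2 2 2]
Step 4: sold=2 (running total=15) -> [16 2 2 2]
Step 5: sold=2 (running total=17) -> [18 2 2 2]
Step 6: sold=2 (running total=19) -> [20 2 2 2]
Step 7: sold=2 (running total=21) -> [22 2 2 2]
Step 8: sold=2 (running total=23) -> [24 2 2 2]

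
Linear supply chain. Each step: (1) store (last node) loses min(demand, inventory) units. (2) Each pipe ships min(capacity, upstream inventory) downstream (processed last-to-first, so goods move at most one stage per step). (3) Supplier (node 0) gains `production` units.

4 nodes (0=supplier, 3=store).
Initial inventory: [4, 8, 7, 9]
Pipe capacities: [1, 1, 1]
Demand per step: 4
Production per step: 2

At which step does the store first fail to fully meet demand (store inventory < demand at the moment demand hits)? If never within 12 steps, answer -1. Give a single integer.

Step 1: demand=4,sold=4 ship[2->3]=1 ship[1->2]=1 ship[0->1]=1 prod=2 -> [5 8 7 6]
Step 2: demand=4,sold=4 ship[2->3]=1 ship[1->2]=1 ship[0->1]=1 prod=2 -> [6 8 7 3]
Step 3: demand=4,sold=3 ship[2->3]=1 ship[1->2]=1 ship[0->1]=1 prod=2 -> [7 8 7 1]
Step 4: demand=4,sold=1 ship[2->3]=1 ship[1->2]=1 ship[0->1]=1 prod=2 -> [8 8 7 1]
Step 5: demand=4,sold=1 ship[2->3]=1 ship[1->2]=1 ship[0->1]=1 prod=2 -> [9 8 7 1]
Step 6: demand=4,sold=1 ship[2->3]=1 ship[1->2]=1 ship[0->1]=1 prod=2 -> [10 8 7 1]
Step 7: demand=4,sold=1 ship[2->3]=1 ship[1->2]=1 ship[0->1]=1 prod=2 -> [11 8 7 1]
Step 8: demand=4,sold=1 ship[2->3]=1 ship[1->2]=1 ship[0->1]=1 prod=2 -> [12 8 7 1]
Step 9: demand=4,sold=1 ship[2->3]=1 ship[1->2]=1 ship[0->1]=1 prod=2 -> [13 8 7 1]
Step 10: demand=4,sold=1 ship[2->3]=1 ship[1->2]=1 ship[0->1]=1 prod=2 -> [14 8 7 1]
Step 11: demand=4,sold=1 ship[2->3]=1 ship[1->2]=1 ship[0->1]=1 prod=2 -> [15 8 7 1]
Step 12: demand=4,sold=1 ship[2->3]=1 ship[1->2]=1 ship[0->1]=1 prod=2 -> [16 8 7 1]
First stockout at step 3

3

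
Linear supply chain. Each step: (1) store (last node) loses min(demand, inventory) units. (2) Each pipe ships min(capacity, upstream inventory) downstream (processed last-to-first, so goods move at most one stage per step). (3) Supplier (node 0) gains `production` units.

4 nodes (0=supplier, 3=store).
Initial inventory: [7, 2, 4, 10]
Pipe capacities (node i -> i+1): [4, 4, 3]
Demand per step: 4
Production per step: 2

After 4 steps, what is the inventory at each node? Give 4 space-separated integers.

Step 1: demand=4,sold=4 ship[2->3]=3 ship[1->2]=2 ship[0->1]=4 prod=2 -> inv=[5 4 3 9]
Step 2: demand=4,sold=4 ship[2->3]=3 ship[1->2]=4 ship[0->1]=4 prod=2 -> inv=[3 4 4 8]
Step 3: demand=4,sold=4 ship[2->3]=3 ship[1->2]=4 ship[0->1]=3 prod=2 -> inv=[2 3 5 7]
Step 4: demand=4,sold=4 ship[2->3]=3 ship[1->2]=3 ship[0->1]=2 prod=2 -> inv=[2 2 5 6]

2 2 5 6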